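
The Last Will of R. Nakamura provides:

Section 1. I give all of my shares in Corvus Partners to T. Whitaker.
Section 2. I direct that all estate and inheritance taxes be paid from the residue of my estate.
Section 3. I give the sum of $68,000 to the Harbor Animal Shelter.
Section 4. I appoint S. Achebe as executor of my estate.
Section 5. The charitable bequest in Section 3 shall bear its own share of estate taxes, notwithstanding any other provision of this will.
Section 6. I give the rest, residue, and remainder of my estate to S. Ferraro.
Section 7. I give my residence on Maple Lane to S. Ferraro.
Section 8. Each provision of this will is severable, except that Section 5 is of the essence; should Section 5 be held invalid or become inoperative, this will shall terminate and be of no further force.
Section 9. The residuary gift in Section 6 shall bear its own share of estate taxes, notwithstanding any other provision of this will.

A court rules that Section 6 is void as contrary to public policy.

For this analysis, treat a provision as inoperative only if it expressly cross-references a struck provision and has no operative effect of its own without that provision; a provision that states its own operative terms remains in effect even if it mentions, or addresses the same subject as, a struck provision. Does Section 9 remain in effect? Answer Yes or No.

Section 6 is struck. Section 9 merely fixes the tax charge on Section 6; with Section 6 gone it has nothing to operate on and falls away. Section 8 makes Section 5 an essential term, but Section 5 is unaffected, so the severability proviso in Section 8 preserves the remaining provisions. Section 1, Section 2, Section 3, Section 4, Section 5, Section 7, and Section 8 remain in effect. Section 9 is among the inoperative provisions, so the answer is no.

No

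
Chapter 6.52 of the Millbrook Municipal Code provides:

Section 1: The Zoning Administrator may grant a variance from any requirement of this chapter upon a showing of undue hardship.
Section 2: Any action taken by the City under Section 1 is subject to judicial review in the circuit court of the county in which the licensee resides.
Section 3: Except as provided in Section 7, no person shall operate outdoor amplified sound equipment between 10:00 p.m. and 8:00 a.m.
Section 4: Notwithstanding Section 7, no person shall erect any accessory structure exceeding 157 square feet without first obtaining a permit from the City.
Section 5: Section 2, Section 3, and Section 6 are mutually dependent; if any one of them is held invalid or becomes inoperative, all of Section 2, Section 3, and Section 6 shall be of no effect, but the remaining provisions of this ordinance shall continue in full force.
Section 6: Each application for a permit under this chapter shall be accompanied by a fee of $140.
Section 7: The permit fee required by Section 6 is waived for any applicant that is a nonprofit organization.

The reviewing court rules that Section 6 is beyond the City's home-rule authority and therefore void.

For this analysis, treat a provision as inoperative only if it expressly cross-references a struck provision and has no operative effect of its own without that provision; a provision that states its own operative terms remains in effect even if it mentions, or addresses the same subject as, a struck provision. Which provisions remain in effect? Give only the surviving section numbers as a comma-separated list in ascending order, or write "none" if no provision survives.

Section 6 is struck. Section 7 operates only by reference to Section 6, so it falls with Section 6. Although Section 4 refers to Section 7, its operative terms do not depend on Section 7, so it remains in effect. Section 5 declares Section 2, Section 3, and Section 6 mutually dependent; since one of them has fallen, all of them are of no effect. That brings down Section 2 and Section 3 as well. The remainder continues in force under Section 5. The provisions still in force are Section 1, Section 4, and Section 5.

1, 4, 5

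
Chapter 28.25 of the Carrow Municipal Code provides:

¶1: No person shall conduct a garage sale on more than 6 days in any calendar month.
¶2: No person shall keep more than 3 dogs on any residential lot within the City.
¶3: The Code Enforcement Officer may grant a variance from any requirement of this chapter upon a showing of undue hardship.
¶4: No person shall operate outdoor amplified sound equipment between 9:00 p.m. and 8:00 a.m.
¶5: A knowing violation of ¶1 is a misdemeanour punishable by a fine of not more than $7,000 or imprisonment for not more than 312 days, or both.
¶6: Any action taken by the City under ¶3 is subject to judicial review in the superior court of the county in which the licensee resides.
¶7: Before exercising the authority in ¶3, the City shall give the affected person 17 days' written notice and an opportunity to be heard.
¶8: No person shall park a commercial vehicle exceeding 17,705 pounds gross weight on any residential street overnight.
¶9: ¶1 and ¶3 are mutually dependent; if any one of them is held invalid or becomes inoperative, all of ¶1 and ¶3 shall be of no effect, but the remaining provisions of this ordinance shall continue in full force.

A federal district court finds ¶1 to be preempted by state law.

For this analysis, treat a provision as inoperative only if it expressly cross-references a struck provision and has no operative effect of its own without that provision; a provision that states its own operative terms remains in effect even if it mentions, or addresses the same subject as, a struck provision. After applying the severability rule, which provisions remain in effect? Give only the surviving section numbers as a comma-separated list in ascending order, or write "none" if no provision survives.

¶1 is struck. ¶5 operates only by reference to ¶1, so it falls with ¶1. ¶9 declares ¶1 and ¶3 mutually dependent; since one of them has fallen, all of them are of no effect. That brings down ¶3 as well. ¶6 and ¶7 in turn depend solely on a provision now struck and likewise fall. The remainder continues in force under ¶9. ¶2, ¶4, ¶8, and ¶9 remain in effect.

2, 4, 8, 9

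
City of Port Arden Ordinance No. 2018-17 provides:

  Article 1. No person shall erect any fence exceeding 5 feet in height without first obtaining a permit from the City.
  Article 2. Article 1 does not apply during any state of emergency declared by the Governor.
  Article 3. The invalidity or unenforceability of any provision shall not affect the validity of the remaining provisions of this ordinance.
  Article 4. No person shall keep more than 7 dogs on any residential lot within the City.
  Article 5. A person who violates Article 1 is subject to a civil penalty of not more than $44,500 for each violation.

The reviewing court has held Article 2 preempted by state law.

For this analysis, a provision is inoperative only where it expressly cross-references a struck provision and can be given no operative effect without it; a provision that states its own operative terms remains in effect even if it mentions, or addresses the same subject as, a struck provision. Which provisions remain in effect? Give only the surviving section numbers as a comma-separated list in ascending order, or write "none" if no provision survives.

Article 2 is struck. No other provision's operative terms depend on Article 2. Article 3 is a severability clause and preserves every provision that can still be given independent effect. That leaves Article 1, Article 3, Article 4, and Article 5 in effect.

1, 3, 4, 5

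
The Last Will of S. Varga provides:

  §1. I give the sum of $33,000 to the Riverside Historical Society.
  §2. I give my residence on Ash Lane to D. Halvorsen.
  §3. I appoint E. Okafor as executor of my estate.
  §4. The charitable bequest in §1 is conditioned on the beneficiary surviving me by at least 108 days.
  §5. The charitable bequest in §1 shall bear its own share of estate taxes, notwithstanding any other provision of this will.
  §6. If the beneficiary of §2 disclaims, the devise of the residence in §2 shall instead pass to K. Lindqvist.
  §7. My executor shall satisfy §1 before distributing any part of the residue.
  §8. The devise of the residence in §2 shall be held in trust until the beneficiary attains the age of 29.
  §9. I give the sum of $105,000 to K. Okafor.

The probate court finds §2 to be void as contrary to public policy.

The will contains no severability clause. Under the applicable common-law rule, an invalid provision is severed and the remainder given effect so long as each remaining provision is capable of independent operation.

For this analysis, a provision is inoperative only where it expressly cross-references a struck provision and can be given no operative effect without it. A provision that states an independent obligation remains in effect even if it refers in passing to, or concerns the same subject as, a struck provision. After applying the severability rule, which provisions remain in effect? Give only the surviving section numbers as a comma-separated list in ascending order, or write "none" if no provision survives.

§2 is struck. The only function of §6 is the alternative disposition for §2, so it cannot stand once §2 is removed. §8 operates only by reference to §2, so it falls with §2. Under the stated default rule, only provisions that cannot operate independently fall away; the rest are enforced. That leaves §1, §3, §4, §5, §7, and §9 in effect.

1, 3, 4, 5, 7, 9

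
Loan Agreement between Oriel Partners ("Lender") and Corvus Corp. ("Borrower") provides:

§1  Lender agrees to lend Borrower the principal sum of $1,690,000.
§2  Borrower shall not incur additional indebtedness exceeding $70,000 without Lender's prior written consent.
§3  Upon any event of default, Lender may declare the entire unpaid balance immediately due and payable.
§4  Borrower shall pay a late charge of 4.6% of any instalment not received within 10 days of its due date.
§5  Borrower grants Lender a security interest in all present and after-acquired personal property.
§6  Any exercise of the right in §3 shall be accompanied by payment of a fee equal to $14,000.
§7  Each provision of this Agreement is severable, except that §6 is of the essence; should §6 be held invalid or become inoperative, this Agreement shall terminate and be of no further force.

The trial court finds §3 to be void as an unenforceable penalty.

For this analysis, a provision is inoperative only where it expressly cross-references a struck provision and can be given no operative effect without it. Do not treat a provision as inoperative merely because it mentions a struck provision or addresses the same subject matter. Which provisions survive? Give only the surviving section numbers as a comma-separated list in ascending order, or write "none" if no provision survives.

none

§3 is struck. §6 merely fixes the exercise fee for §3; with §3 gone it has nothing to operate on and falls away. §7 makes §6 an essential term, and §6 has been rendered inoperative by the cascade; under §7, the entire Agreement is therefore void. No provision of the Agreement survives.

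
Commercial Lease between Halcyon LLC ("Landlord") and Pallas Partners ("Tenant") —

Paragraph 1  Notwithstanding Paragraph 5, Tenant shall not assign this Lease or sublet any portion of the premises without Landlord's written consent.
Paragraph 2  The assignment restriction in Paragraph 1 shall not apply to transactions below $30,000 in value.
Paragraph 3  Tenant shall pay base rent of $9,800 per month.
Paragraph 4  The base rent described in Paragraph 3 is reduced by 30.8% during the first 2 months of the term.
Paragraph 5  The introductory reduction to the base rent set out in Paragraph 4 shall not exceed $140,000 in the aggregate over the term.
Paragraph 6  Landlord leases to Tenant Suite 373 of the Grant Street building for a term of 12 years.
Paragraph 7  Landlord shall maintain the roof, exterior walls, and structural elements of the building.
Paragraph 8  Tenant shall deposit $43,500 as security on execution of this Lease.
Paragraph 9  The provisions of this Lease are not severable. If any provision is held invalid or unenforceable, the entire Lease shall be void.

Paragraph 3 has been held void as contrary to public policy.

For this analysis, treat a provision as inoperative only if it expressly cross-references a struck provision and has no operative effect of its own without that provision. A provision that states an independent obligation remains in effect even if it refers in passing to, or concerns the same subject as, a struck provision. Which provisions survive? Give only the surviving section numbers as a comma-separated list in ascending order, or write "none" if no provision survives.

Paragraph 3 is struck. Paragraph 4 operates only by reference to Paragraph 3, so it falls with Paragraph 3. Paragraph 5 has no operative effect of its own apart from Paragraph 4 and is therefore inoperative. Paragraph 9 provides that the Lease is not severable, so the invalidity of any one provision voids the entire Lease. No provision of the Lease survives.

none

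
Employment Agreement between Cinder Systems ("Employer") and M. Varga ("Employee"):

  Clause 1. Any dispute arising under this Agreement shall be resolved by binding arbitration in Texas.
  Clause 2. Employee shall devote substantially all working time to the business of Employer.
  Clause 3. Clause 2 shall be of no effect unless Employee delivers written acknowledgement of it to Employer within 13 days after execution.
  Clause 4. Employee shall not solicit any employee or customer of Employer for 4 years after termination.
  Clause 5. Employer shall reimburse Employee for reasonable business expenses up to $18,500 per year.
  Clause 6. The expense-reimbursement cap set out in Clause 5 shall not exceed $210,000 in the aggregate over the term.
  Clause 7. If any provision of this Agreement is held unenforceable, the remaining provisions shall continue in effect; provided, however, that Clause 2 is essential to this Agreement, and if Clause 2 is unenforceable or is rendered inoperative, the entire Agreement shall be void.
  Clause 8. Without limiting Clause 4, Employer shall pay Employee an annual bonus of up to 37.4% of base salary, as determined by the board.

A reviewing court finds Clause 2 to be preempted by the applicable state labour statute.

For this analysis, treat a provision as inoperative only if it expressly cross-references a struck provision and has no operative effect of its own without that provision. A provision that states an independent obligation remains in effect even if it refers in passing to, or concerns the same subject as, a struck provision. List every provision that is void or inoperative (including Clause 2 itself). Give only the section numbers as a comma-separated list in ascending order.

1, 2, 3, 4, 5, 6, 7, 8

Clause 2 is struck. The only function of Clause 3 is the acknowledgement condition for Clause 2, so it cannot stand once Clause 2 is removed. Clause 7 makes Clause 2 an essential term, and Clause 2 is the provision held invalid; under Clause 7, the entire Agreement is therefore void. No provision of the Agreement survives.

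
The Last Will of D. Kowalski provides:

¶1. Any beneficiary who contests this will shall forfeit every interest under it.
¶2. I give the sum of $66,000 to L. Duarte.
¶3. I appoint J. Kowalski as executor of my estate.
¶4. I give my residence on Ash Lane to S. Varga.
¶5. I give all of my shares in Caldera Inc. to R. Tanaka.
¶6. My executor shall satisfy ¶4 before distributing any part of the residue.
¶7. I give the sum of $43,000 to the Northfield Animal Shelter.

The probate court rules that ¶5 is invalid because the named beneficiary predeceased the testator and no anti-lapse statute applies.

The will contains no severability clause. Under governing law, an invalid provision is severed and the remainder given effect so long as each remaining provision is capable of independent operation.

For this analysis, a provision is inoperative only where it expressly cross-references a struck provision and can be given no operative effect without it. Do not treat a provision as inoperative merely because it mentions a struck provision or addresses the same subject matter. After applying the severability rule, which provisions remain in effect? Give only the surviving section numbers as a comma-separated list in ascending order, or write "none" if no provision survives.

1, 2, 3, 4, 6, 7

¶5 is struck. No other provision's operative terms depend on ¶5. With no severability clause, the stated default rule severs what cannot stand and enforces each remaining provision that can operate on its own. That leaves ¶1, ¶2, ¶3, ¶4, ¶6, and ¶7 in effect.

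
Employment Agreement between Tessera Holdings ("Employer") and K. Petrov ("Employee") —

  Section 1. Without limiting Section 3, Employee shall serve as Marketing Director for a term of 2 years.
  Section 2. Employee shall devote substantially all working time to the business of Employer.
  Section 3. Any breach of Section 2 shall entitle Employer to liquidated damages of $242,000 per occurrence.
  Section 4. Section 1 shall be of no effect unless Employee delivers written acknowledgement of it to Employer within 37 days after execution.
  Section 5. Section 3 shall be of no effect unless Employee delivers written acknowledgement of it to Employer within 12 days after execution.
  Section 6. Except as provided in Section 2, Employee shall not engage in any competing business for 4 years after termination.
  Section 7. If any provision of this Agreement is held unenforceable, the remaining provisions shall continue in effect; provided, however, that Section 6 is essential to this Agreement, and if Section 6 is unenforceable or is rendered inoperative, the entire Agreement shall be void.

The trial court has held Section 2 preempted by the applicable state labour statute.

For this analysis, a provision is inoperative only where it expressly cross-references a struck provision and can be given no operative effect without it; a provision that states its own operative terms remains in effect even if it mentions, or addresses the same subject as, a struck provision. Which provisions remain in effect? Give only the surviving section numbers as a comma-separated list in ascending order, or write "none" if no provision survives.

1, 4, 6, 7

Section 2 is struck. The whole of Section 3 is the liquidated-damages amount, defined by reference to Section 2, so Section 3 cannot stand once Section 2 is removed. The only function of Section 5 is the acknowledgement condition for Section 3, so it cannot stand once Section 3 is removed. Although Section 6 refers to Section 2, its operative terms do not depend on Section 2, so it remains in effect. Although Section 1 refers to Section 3, its operative terms do not depend on Section 3, so it remains in effect. Section 7 makes Section 6 an essential term, but Section 6 is unaffected, so the severability proviso in Section 7 preserves the remaining provisions. The provisions still in force are Section 1, Section 4, Section 6, and Section 7.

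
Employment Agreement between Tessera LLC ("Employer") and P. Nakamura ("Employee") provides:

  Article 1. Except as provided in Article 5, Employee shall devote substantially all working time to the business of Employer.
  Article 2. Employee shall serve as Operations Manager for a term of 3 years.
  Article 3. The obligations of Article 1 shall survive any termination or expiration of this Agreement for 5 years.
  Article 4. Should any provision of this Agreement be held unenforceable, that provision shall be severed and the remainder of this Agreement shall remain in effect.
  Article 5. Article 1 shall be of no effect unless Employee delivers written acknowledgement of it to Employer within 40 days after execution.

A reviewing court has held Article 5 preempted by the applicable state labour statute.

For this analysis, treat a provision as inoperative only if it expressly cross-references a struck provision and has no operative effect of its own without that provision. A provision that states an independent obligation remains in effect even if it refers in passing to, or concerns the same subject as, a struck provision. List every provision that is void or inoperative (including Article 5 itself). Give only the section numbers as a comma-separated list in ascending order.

Article 5 is struck. Although Article 1 refers to Article 5, its operative terms do not depend on Article 5, so it remains in effect. No other provision's operative terms depend on Article 5. Under the severability clause in Article 4, the remaining provisions continue in force. The provisions still in force are Article 1, Article 2, Article 3, and Article 4.

5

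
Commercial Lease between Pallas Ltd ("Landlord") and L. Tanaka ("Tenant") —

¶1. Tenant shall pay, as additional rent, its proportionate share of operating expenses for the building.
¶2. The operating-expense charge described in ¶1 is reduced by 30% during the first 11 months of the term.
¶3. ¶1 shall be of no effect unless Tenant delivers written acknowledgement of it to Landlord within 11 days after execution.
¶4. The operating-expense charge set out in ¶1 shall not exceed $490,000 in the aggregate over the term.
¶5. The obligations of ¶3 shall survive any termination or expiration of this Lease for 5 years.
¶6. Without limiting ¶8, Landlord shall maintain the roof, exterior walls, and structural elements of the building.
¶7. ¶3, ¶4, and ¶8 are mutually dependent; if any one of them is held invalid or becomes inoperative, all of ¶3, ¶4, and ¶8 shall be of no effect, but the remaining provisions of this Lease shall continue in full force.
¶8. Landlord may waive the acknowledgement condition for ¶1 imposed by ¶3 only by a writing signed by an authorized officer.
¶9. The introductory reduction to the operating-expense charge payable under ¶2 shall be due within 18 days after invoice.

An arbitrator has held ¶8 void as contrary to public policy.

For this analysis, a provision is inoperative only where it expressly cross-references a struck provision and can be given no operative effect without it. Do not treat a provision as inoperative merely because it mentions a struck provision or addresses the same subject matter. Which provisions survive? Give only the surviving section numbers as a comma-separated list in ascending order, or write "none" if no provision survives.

¶8 is struck. Although ¶6 refers to ¶8, its operative terms do not depend on ¶8, so it remains in effect. No other provision's operative terms depend on ¶8. ¶7 declares ¶3, ¶4, and ¶8 mutually dependent; since one of them has fallen, all of them are of no effect. That brings down ¶3 and ¶4 as well. ¶5 in turn depends solely on a provision now struck and likewise falls. The remainder continues in force under ¶7. ¶1, ¶2, ¶6, ¶7, and ¶9 remain in effect.

1, 2, 6, 7, 9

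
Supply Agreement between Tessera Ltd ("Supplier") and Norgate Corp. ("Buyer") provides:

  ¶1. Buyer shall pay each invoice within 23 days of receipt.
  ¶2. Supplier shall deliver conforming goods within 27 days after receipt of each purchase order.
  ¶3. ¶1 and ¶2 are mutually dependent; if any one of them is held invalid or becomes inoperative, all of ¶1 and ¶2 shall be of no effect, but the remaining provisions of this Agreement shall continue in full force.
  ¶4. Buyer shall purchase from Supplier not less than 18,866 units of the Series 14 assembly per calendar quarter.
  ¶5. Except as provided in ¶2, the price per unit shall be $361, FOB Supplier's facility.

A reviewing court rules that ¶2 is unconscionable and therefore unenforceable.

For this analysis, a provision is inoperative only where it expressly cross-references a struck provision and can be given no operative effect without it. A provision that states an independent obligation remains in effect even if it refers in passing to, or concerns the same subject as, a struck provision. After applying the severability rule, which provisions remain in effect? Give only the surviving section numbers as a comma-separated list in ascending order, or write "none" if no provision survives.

3, 4, 5

¶2 is struck. Although ¶5 refers to ¶2, its operative terms do not depend on ¶2, so it remains in effect. No other provision's operative terms depend on ¶2. ¶3 declares ¶1 and ¶2 mutually dependent; since one of them has fallen, all of them are of no effect. That brings down ¶1 as well. The remainder continues in force under ¶3. The provisions still in force are ¶3, ¶4, and ¶5.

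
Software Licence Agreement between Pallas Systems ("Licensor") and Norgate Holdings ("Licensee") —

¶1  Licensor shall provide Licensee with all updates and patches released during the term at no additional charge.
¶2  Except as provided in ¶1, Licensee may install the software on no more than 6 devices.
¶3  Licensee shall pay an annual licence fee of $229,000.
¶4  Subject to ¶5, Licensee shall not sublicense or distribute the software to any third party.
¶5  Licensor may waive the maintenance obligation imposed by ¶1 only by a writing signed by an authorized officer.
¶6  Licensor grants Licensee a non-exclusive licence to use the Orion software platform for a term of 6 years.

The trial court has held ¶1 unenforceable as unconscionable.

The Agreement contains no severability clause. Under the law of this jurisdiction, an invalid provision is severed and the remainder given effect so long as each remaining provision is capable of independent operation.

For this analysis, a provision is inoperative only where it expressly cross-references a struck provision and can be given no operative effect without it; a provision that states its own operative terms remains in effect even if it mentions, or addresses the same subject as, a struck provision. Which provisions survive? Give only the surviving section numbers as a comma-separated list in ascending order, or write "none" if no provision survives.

2, 3, 4, 6

¶1 is struck. ¶5 operates only by reference to ¶1, so it falls with ¶1. ¶4 mentions ¶5 but its own obligation stands independently of ¶5, so ¶4 is not affected. Although ¶2 refers to ¶1, its operative terms do not depend on ¶1, so it remains in effect. Under the stated default rule, only provisions that cannot operate independently fall away; the rest are enforced. ¶2, ¶3, ¶4, and ¶6 remain in effect.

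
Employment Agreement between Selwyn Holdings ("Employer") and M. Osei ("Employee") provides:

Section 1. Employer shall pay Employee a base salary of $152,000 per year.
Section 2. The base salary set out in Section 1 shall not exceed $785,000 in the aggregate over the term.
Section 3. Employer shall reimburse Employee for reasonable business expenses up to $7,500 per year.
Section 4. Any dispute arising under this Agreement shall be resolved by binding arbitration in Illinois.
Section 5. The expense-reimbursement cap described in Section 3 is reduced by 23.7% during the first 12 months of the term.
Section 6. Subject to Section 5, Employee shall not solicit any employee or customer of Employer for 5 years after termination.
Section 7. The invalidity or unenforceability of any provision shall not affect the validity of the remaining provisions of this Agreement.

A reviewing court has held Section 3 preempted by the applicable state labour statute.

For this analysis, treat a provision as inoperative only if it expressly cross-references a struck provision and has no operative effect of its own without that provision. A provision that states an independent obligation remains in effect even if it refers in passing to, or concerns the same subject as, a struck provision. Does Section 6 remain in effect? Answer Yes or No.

Yes

Section 3 is struck. Section 5 operates only by reference to Section 3, so it falls with Section 3. Although Section 6 refers to Section 5, its operative terms do not depend on Section 5, so it remains in effect. Section 7 is a severability clause and preserves every provision that can still be given independent effect. The provisions still in force are Section 1, Section 2, Section 4, Section 6, and Section 7. Section 6 is among the surviving provisions, so the answer is yes.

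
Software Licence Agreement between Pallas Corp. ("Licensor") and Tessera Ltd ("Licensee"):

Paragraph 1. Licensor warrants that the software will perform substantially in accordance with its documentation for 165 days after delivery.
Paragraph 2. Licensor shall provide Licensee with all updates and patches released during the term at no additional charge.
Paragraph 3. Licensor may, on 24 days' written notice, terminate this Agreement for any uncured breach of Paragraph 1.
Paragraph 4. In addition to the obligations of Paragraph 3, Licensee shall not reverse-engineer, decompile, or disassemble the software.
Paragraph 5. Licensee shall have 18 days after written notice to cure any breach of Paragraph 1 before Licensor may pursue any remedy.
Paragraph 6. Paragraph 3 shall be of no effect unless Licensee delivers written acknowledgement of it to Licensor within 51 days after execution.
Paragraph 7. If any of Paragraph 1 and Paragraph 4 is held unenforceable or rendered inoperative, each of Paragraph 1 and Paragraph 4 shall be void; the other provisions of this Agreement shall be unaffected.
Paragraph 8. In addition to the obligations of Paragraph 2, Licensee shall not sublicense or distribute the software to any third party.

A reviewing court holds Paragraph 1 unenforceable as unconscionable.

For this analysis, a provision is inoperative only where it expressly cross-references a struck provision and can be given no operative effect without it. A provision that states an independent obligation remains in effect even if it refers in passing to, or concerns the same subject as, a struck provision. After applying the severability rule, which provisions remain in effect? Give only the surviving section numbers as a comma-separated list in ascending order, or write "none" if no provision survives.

Paragraph 1 is struck. Paragraph 3 operates only by reference to Paragraph 1, so it falls with Paragraph 1. The only function of Paragraph 5 is the cure period for breach of Paragraph 1, so it cannot stand once Paragraph 1 is removed. The only function of Paragraph 6 is the acknowledgement condition for Paragraph 3, so it cannot stand once Paragraph 3 is removed. Paragraph 7 declares Paragraph 1 and Paragraph 4 mutually dependent; since one of them has fallen, all of them are of no effect. That brings down Paragraph 4 as well. The remainder continues in force under Paragraph 7. Paragraph 2, Paragraph 7, and Paragraph 8 remain in effect.

2, 7, 8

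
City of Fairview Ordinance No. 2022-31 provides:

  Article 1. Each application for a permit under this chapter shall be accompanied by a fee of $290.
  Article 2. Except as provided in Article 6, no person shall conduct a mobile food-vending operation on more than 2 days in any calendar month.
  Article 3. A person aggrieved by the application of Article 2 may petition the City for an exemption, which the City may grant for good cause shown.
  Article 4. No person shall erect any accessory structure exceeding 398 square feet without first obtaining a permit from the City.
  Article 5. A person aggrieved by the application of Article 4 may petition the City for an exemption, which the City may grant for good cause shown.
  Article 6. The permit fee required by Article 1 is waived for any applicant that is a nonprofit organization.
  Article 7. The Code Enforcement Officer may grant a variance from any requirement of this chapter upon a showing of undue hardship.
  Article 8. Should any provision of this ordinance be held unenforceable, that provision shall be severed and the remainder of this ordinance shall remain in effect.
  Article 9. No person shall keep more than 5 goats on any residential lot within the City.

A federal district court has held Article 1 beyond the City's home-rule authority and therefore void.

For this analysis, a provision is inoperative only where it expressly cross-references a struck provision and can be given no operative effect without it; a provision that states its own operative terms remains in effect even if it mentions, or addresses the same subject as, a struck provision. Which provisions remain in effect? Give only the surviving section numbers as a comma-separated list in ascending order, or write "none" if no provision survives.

2, 3, 4, 5, 7, 8, 9

Article 1 is struck. The whole of Article 6 is the nonprofit waiver of the permit fee, defined by reference to Article 1, so Article 6 cannot stand once Article 1 is removed. Article 2 mentions Article 6 but its own obligation stands independently of Article 6, so Article 2 is not affected. Article 8 is a severability clause and preserves every provision that can still be given independent effect. Article 2, Article 3, Article 4, Article 5, Article 7, Article 8, and Article 9 remain in effect.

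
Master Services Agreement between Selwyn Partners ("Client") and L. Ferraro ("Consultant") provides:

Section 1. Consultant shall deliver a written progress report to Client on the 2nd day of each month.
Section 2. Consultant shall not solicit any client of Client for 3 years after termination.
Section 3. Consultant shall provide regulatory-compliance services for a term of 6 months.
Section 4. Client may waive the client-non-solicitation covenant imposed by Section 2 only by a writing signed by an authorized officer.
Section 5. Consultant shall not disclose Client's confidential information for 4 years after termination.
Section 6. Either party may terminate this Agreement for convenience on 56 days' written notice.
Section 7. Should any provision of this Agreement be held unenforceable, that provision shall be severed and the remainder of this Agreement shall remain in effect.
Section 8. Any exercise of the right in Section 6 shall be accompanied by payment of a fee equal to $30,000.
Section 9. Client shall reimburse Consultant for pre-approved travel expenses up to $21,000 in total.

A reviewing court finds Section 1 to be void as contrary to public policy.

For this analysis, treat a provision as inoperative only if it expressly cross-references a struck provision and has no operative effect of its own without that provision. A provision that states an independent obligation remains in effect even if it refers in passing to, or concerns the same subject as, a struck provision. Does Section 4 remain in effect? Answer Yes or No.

Yes

Section 1 is struck. No other provision's operative terms depend on Section 1. Section 7 is a severability clause and preserves every provision that can still be given independent effect. The provisions still in force are Section 2, Section 3, Section 4, Section 5, Section 6, Section 7, Section 8, and Section 9. Section 4 is among the surviving provisions, so the answer is yes.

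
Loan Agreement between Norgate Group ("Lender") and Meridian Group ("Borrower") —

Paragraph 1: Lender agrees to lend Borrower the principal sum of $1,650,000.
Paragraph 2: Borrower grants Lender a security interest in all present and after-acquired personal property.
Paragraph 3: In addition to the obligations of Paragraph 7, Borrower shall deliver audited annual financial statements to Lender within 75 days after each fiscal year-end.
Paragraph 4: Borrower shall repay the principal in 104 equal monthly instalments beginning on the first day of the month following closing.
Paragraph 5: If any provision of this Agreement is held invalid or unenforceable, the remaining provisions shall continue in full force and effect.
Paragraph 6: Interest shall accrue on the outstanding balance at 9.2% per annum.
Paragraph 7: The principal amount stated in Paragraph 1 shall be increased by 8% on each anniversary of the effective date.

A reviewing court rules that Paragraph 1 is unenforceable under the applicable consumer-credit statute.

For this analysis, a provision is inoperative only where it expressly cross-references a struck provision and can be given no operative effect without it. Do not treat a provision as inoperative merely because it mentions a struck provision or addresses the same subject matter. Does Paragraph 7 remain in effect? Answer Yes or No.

No

Paragraph 1 is struck. Paragraph 7 operates only by reference to Paragraph 1, so it falls with Paragraph 1. Although Paragraph 3 refers to Paragraph 7, its operative terms do not depend on Paragraph 7, so it remains in effect. Paragraph 5 is a severability clause and preserves every provision that can still be given independent effect. Paragraph 2, Paragraph 3, Paragraph 4, Paragraph 5, and Paragraph 6 remain in effect. Paragraph 7 is among the inoperative provisions, so the answer is no.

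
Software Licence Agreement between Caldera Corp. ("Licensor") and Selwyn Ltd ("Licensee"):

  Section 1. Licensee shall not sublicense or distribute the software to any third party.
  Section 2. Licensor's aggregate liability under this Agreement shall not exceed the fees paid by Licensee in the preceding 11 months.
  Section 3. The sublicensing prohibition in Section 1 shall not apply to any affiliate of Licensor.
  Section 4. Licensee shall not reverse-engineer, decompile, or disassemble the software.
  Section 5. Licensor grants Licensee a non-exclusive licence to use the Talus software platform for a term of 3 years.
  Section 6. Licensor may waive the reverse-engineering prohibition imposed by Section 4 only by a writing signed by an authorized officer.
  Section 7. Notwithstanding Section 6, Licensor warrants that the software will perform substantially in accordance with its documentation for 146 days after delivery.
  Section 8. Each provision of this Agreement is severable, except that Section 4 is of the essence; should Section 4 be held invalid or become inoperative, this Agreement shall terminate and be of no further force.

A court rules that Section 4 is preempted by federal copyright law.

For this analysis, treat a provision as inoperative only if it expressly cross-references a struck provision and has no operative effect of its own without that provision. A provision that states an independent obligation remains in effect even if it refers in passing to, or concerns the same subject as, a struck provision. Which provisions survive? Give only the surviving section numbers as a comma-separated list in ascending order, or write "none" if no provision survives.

none

Section 4 is struck. Section 6 has no operative effect of its own apart from Section 4 and is therefore inoperative. Section 8 makes Section 4 an essential term, and Section 4 is the provision held invalid; under Section 8, the entire Agreement is therefore void. No provision of the Agreement survives.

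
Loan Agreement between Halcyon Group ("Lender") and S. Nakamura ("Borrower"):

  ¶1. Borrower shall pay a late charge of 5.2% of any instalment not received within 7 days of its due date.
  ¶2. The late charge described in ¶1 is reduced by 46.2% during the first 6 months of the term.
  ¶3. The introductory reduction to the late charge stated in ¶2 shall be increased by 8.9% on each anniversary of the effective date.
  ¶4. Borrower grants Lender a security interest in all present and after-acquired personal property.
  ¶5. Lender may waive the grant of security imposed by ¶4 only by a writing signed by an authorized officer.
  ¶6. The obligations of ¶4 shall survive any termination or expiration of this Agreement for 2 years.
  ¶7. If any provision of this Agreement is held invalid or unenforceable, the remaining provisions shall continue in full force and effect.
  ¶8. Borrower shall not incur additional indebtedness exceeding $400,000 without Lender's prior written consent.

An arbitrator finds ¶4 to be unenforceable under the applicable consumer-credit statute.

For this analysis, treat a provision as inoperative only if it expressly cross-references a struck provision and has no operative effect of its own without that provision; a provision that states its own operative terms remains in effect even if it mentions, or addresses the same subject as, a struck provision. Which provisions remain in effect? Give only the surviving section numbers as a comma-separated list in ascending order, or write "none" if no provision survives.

¶4 is struck. ¶5 merely fixes the waiver condition for ¶4; with ¶4 gone it has nothing to operate on and falls away. The only function of ¶6 is the survival period for ¶4, so it cannot stand once ¶4 is removed. ¶7 is a severability clause and preserves every provision that can still be given independent effect. The provisions still in force are ¶1, ¶2, ¶3, ¶7, and ¶8.

1, 2, 3, 7, 8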